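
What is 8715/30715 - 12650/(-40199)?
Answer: 147775807/246942457 ≈ 0.59842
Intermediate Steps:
8715/30715 - 12650/(-40199) = 8715*(1/30715) - 12650*(-1/40199) = 1743/6143 + 12650/40199 = 147775807/246942457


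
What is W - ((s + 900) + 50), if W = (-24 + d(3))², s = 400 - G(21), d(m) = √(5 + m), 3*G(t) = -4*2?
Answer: -2306/3 - 96*√2 ≈ -904.43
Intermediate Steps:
G(t) = -8/3 (G(t) = (-4*2)/3 = (⅓)*(-8) = -8/3)
s = 1208/3 (s = 400 - 1*(-8/3) = 400 + 8/3 = 1208/3 ≈ 402.67)
W = (-24 + 2*√2)² (W = (-24 + √(5 + 3))² = (-24 + √8)² = (-24 + 2*√2)² ≈ 448.24)
W - ((s + 900) + 50) = (584 - 96*√2) - ((1208/3 + 900) + 50) = (584 - 96*√2) - (3908/3 + 50) = (584 - 96*√2) - 1*4058/3 = (584 - 96*√2) - 4058/3 = -2306/3 - 96*√2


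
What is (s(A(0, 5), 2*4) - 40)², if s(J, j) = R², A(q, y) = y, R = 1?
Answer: 1521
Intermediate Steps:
s(J, j) = 1 (s(J, j) = 1² = 1)
(s(A(0, 5), 2*4) - 40)² = (1 - 40)² = (-39)² = 1521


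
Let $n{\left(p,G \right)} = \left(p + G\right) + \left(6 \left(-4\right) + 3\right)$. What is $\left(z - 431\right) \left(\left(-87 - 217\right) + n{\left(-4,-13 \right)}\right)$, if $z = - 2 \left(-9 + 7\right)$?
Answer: $146034$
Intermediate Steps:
$z = 4$ ($z = \left(-2\right) \left(-2\right) = 4$)
$n{\left(p,G \right)} = -21 + G + p$ ($n{\left(p,G \right)} = \left(G + p\right) + \left(-24 + 3\right) = \left(G + p\right) - 21 = -21 + G + p$)
$\left(z - 431\right) \left(\left(-87 - 217\right) + n{\left(-4,-13 \right)}\right) = \left(4 - 431\right) \left(\left(-87 - 217\right) - 38\right) = - 427 \left(\left(-87 - 217\right) - 38\right) = - 427 \left(-304 - 38\right) = \left(-427\right) \left(-342\right) = 146034$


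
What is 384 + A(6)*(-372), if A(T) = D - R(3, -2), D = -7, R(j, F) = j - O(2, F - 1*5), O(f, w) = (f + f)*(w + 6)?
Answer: 5592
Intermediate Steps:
O(f, w) = 2*f*(6 + w) (O(f, w) = (2*f)*(6 + w) = 2*f*(6 + w))
R(j, F) = -4 + j - 4*F (R(j, F) = j - 2*2*(6 + (F - 1*5)) = j - 2*2*(6 + (F - 5)) = j - 2*2*(6 + (-5 + F)) = j - 2*2*(1 + F) = j - (4 + 4*F) = j + (-4 - 4*F) = -4 + j - 4*F)
A(T) = -14 (A(T) = -7 - (-4 + 3 - 4*(-2)) = -7 - (-4 + 3 + 8) = -7 - 1*7 = -7 - 7 = -14)
384 + A(6)*(-372) = 384 - 14*(-372) = 384 + 5208 = 5592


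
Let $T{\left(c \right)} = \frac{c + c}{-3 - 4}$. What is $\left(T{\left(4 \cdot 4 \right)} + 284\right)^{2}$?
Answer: $\frac{3825936}{49} \approx 78080.0$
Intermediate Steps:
$T{\left(c \right)} = - \frac{2 c}{7}$ ($T{\left(c \right)} = \frac{2 c}{-7} = 2 c \left(- \frac{1}{7}\right) = - \frac{2 c}{7}$)
$\left(T{\left(4 \cdot 4 \right)} + 284\right)^{2} = \left(- \frac{2 \cdot 4 \cdot 4}{7} + 284\right)^{2} = \left(\left(- \frac{2}{7}\right) 16 + 284\right)^{2} = \left(- \frac{32}{7} + 284\right)^{2} = \left(\frac{1956}{7}\right)^{2} = \frac{3825936}{49}$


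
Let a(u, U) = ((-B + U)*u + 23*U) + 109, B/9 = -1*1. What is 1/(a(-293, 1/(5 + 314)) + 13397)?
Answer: 319/3466941 ≈ 9.2012e-5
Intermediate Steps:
B = -9 (B = 9*(-1*1) = 9*(-1) = -9)
a(u, U) = 109 + 23*U + u*(9 + U) (a(u, U) = ((-1*(-9) + U)*u + 23*U) + 109 = ((9 + U)*u + 23*U) + 109 = (u*(9 + U) + 23*U) + 109 = (23*U + u*(9 + U)) + 109 = 109 + 23*U + u*(9 + U))
1/(a(-293, 1/(5 + 314)) + 13397) = 1/((109 + 9*(-293) + 23/(5 + 314) - 293/(5 + 314)) + 13397) = 1/((109 - 2637 + 23/319 - 293/319) + 13397) = 1/(-806702/319 + 13397) = 1/(3466941/319) = 319/3466941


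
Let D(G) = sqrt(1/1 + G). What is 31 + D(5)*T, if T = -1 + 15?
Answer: 31 + 14*sqrt(6) ≈ 65.293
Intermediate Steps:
D(G) = sqrt(1 + G)
T = 14
31 + D(5)*T = 31 + sqrt(1 + 5)*14 = 31 + sqrt(6)*14 = 31 + 14*sqrt(6)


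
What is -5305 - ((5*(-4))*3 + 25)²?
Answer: -6530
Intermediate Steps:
-5305 - ((5*(-4))*3 + 25)² = -5305 - (-20*3 + 25)² = -5305 - (-60 + 25)² = -5305 - 1*(-35)² = -5305 - 1*1225 = -5305 - 1225 = -6530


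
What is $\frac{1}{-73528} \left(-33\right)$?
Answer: $\frac{33}{73528} \approx 0.00044881$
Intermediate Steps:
$\frac{1}{-73528} \left(-33\right) = \left(- \frac{1}{73528}\right) \left(-33\right) = \frac{33}{73528}$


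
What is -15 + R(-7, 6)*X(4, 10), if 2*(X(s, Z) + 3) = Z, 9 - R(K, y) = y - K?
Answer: -23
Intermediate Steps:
R(K, y) = 9 + K - y (R(K, y) = 9 - (y - K) = 9 + (K - y) = 9 + K - y)
X(s, Z) = -3 + Z/2
-15 + R(-7, 6)*X(4, 10) = -15 + (9 - 7 - 1*6)*(-3 + (½)*10) = -15 + (9 - 7 - 6)*(-3 + 5) = -15 - 4*2 = -15 - 8 = -23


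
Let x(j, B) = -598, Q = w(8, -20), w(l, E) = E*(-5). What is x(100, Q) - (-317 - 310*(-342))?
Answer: -106301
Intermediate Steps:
w(l, E) = -5*E
Q = 100 (Q = -5*(-20) = 100)
x(100, Q) - (-317 - 310*(-342)) = -598 - (-317 - 310*(-342)) = -598 - (-317 + 106020) = -598 - 1*105703 = -598 - 105703 = -106301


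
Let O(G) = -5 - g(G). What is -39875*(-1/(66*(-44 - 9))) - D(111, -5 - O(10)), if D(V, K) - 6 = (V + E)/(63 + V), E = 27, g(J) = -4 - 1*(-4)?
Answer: -167771/9222 ≈ -18.192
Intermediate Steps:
g(J) = 0 (g(J) = -4 + 4 = 0)
O(G) = -5 (O(G) = -5 - 1*0 = -5 + 0 = -5)
D(V, K) = 6 + (27 + V)/(63 + V) (D(V, K) = 6 + (V + 27)/(63 + V) = 6 + (27 + V)/(63 + V))
-39875*(-1/(66*(-44 - 9))) - D(111, -5 - O(10)) = -39875*(-1/(66*(-44 - 9))) - (405 + 7*111)/(63 + 111) = -39875/((-66*(-53))) - (405 + 777)/174 = -39875/3498 - 1182/174 = -39875*1/3498 - 1*197/29 = -3625/318 - 197/29 = -167771/9222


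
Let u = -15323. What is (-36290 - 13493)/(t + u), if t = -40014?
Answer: 49783/55337 ≈ 0.89963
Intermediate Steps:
(-36290 - 13493)/(t + u) = (-36290 - 13493)/(-40014 - 15323) = -49783/(-55337) = -49783*(-1/55337) = 49783/55337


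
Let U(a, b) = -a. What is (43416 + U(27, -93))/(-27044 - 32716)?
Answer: -4821/6640 ≈ -0.72605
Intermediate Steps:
(43416 + U(27, -93))/(-27044 - 32716) = (43416 - 1*27)/(-27044 - 32716) = (43416 - 27)/(-59760) = 43389*(-1/59760) = -4821/6640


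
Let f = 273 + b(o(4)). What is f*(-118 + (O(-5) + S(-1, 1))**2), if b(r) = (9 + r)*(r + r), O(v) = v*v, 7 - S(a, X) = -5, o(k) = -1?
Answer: 321507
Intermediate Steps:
S(a, X) = 12 (S(a, X) = 7 - 1*(-5) = 7 + 5 = 12)
O(v) = v**2
b(r) = 2*r*(9 + r) (b(r) = (9 + r)*(2*r) = 2*r*(9 + r))
f = 257 (f = 273 + 2*(-1)*(9 - 1) = 273 + 2*(-1)*8 = 273 - 16 = 257)
f*(-118 + (O(-5) + S(-1, 1))**2) = 257*(-118 + ((-5)**2 + 12)**2) = 257*(-118 + (25 + 12)**2) = 257*(-118 + 37**2) = 257*(-118 + 1369) = 257*1251 = 321507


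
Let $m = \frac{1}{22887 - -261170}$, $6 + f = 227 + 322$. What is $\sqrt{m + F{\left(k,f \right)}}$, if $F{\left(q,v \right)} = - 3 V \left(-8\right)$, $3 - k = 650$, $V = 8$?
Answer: $\frac{\sqrt{15492169099865}}{284057} \approx 13.856$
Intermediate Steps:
$f = 543$ ($f = -6 + \left(227 + 322\right) = -6 + 549 = 543$)
$k = -647$ ($k = 3 - 650 = -647$)
$F{\left(q,v \right)} = 192$ ($F{\left(q,v \right)} = \left(-3\right) 8 \left(-8\right) = \left(-24\right) \left(-8\right) = 192$)
$m = \frac{1}{284057}$ ($m = \frac{1}{22887 + 261170} = \frac{1}{284057} \approx 3.5204 \cdot 10^{-6}$)
$\sqrt{m + F{\left(k,f \right)}} = \sqrt{\frac{1}{284057} + 192} = \sqrt{\frac{54538945}{284057}} = \frac{\sqrt{15492169099865}}{284057}$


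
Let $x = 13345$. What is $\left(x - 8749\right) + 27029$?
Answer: $31625$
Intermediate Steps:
$\left(x - 8749\right) + 27029 = \left(13345 - 8749\right) + 27029 = 4596 + 27029 = 31625$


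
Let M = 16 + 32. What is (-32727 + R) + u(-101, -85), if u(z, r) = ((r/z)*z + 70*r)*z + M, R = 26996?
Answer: 603852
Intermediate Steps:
M = 48
u(z, r) = 48 + 71*r*z (u(z, r) = ((r/z)*z + 70*r)*z + 48 = (r + 70*r)*z + 48 = (71*r)*z + 48 = 71*r*z + 48 = 48 + 71*r*z)
(-32727 + R) + u(-101, -85) = (-32727 + 26996) + (48 + 71*(-85)*(-101)) = -5731 + (48 + 609535) = -5731 + 609583 = 603852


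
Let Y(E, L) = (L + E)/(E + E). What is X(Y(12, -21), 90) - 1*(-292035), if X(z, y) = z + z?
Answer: 1168137/4 ≈ 2.9203e+5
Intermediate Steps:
Y(E, L) = (E + L)/(2*E) (Y(E, L) = (E + L)/((2*E)) = (E + L)*(1/(2*E)) = (E + L)/(2*E))
X(z, y) = 2*z
X(Y(12, -21), 90) - 1*(-292035) = 2*((1/2)*(12 - 21)/12) - 1*(-292035) = 2*((1/2)*(1/12)*(-9)) + 292035 = 2*(-3/8) + 292035 = -3/4 + 292035 = 1168137/4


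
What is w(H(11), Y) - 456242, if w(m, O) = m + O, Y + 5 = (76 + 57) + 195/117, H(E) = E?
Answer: -1368304/3 ≈ -4.5610e+5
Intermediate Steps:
Y = 389/3 (Y = -5 + ((76 + 57) + 195/117) = -5 + (133 + 195*(1/117)) = -5 + (133 + 5/3) = -5 + 404/3 = 389/3 ≈ 129.67)
w(m, O) = O + m
w(H(11), Y) - 456242 = (389/3 + 11) - 456242 = 422/3 - 456242 = -1368304/3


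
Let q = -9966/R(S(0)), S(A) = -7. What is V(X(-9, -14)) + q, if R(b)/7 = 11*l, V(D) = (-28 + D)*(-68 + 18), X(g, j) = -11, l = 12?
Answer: 27149/14 ≈ 1939.2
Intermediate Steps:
V(D) = 1400 - 50*D (V(D) = (-28 + D)*(-50) = 1400 - 50*D)
R(b) = 924 (R(b) = 7*(11*12) = 7*132 = 924)
q = -151/14 (q = -9966/924 = -9966*1/924 = -151/14 ≈ -10.786)
V(X(-9, -14)) + q = (1400 - 50*(-11)) - 151/14 = (1400 + 550) - 151/14 = 1950 - 151/14 = 27149/14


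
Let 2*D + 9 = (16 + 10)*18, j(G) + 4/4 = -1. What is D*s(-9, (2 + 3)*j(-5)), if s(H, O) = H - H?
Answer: 0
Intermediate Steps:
j(G) = -2 (j(G) = -1 - 1 = -2)
s(H, O) = 0
D = 459/2 (D = -9/2 + ((16 + 10)*18)/2 = -9/2 + (26*18)/2 = -9/2 + (½)*468 = -9/2 + 234 = 459/2 ≈ 229.50)
D*s(-9, (2 + 3)*j(-5)) = (459/2)*0 = 0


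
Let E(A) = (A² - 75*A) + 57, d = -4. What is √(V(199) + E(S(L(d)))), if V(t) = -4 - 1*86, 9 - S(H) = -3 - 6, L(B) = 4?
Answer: I*√1059 ≈ 32.542*I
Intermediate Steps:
S(H) = 18 (S(H) = 9 - (-3 - 6) = 9 - 1*(-9) = 9 + 9 = 18)
E(A) = 57 + A² - 75*A
V(t) = -90 (V(t) = -4 - 86 = -90)
√(V(199) + E(S(L(d)))) = √(-90 + (57 + 18² - 75*18)) = √(-90 + (57 + 324 - 1350)) = √(-90 - 969) = √(-1059) = I*√1059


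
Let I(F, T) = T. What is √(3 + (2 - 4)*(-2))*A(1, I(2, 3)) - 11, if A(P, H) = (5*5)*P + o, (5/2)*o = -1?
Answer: -11 + 123*√7/5 ≈ 54.086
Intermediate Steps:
o = -⅖ (o = (⅖)*(-1) = -⅖ ≈ -0.40000)
A(P, H) = -⅖ + 25*P (A(P, H) = (5*5)*P - ⅖ = 25*P - ⅖ = -⅖ + 25*P)
√(3 + (2 - 4)*(-2))*A(1, I(2, 3)) - 11 = √(3 + (2 - 4)*(-2))*(-⅖ + 25*1) - 11 = √(3 - 2*(-2))*(-⅖ + 25) - 11 = √(3 + 4)*(123/5) - 11 = √7*(123/5) - 11 = 123*√7/5 - 11 = -11 + 123*√7/5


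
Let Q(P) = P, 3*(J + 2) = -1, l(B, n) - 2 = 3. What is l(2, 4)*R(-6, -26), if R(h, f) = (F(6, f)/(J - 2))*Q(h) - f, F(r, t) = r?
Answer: 2230/13 ≈ 171.54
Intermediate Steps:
l(B, n) = 5 (l(B, n) = 2 + 3 = 5)
J = -7/3 (J = -2 + (⅓)*(-1) = -2 - ⅓ = -7/3 ≈ -2.3333)
R(h, f) = -f - 18*h/13 (R(h, f) = (6/(-7/3 - 2))*h - f = (6/(-13/3))*h - f = (6*(-3/13))*h - f = -18*h/13 - f = -f - 18*h/13)
l(2, 4)*R(-6, -26) = 5*(-1*(-26) - 18/13*(-6)) = 5*(26 + 108/13) = 5*(446/13) = 2230/13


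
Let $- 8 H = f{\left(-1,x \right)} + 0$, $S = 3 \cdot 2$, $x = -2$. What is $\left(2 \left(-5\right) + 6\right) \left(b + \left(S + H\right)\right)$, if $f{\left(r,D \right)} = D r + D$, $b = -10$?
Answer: $16$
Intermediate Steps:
$f{\left(r,D \right)} = D + D r$
$S = 6$
$H = 0$ ($H = - \frac{- 2 \left(1 - 1\right) + 0}{8} = - \frac{\left(-2\right) 0 + 0}{8} = - \frac{0 + 0}{8} = \left(- \frac{1}{8}\right) 0 = 0$)
$\left(2 \left(-5\right) + 6\right) \left(b + \left(S + H\right)\right) = \left(2 \left(-5\right) + 6\right) \left(-10 + \left(6 + 0\right)\right) = \left(-10 + 6\right) \left(-10 + 6\right) = \left(-4\right) \left(-4\right) = 16$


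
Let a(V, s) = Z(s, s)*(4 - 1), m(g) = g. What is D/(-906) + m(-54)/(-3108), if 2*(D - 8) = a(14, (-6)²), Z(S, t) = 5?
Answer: 125/469308 ≈ 0.00026635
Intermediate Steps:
a(V, s) = 15 (a(V, s) = 5*(4 - 1) = 5*3 = 15)
D = 31/2 (D = 8 + (½)*15 = 8 + 15/2 = 31/2 ≈ 15.500)
D/(-906) + m(-54)/(-3108) = (31/2)/(-906) - 54/(-3108) = (31/2)*(-1/906) - 54*(-1/3108) = -31/1812 + 9/518 = 125/469308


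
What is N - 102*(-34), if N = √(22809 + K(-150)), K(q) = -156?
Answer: 3468 + 3*√2517 ≈ 3618.5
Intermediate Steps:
N = 3*√2517 (N = √(22809 - 156) = √22653 = 3*√2517 ≈ 150.51)
N - 102*(-34) = 3*√2517 - 102*(-34) = 3*√2517 - 1*(-3468) = 3*√2517 + 3468 = 3468 + 3*√2517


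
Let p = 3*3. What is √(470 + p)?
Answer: √479 ≈ 21.886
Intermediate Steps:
p = 9
√(470 + p) = √(470 + 9) = √479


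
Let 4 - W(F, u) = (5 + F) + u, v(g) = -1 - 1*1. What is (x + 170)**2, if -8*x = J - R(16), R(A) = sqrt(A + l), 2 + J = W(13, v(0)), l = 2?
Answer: 943947/32 + 2061*sqrt(2)/16 ≈ 29681.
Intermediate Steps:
v(g) = -2 (v(g) = -1 - 1 = -2)
W(F, u) = -1 - F - u (W(F, u) = 4 - ((5 + F) + u) = 4 - (5 + F + u) = 4 + (-5 - F - u) = -1 - F - u)
J = -14 (J = -2 + (-1 - 1*13 - 1*(-2)) = -2 + (-1 - 13 + 2) = -2 - 12 = -14)
R(A) = sqrt(2 + A) (R(A) = sqrt(A + 2) = sqrt(2 + A))
x = 7/4 + 3*sqrt(2)/8 (x = -(-14 - sqrt(2 + 16))/8 = -(-14 - sqrt(18))/8 = -(-14 - 3*sqrt(2))/8 = 7/4 + 3*sqrt(2)/8 ≈ 2.2803)
(x + 170)**2 = ((7/4 + 3*sqrt(2)/8) + 170)**2 = (687/4 + 3*sqrt(2)/8)**2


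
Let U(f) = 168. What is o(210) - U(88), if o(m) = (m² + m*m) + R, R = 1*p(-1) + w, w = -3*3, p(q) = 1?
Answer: 88024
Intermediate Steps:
w = -9
R = -8 (R = 1*1 - 9 = 1 - 9 = -8)
o(m) = -8 + 2*m² (o(m) = (m² + m*m) - 8 = (m² + m²) - 8 = 2*m² - 8 = -8 + 2*m²)
o(210) - U(88) = (-8 + 2*210²) - 1*168 = (-8 + 2*44100) - 168 = (-8 + 88200) - 168 = 88192 - 168 = 88024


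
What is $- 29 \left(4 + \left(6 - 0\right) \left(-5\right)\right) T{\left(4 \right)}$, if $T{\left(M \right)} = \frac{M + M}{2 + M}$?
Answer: $\frac{3016}{3} \approx 1005.3$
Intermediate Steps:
$T{\left(M \right)} = \frac{2 M}{2 + M}$
$- 29 \left(4 + \left(6 - 0\right) \left(-5\right)\right) T{\left(4 \right)} = - 29 \left(4 + \left(6 - 0\right) \left(-5\right)\right) 2 \cdot 4 \frac{1}{2 + 4} = - 29 \left(4 + \left(6 + 0\right) \left(-5\right)\right) 2 \cdot 4 \cdot \frac{1}{6} = - 29 \left(4 + 6 \left(-5\right)\right) 2 \cdot 4 \cdot \frac{1}{6} = - 29 \left(4 - 30\right) \frac{4}{3} = \left(-29\right) \left(-26\right) \frac{4}{3} = 754 \cdot \frac{4}{3} = \frac{3016}{3}$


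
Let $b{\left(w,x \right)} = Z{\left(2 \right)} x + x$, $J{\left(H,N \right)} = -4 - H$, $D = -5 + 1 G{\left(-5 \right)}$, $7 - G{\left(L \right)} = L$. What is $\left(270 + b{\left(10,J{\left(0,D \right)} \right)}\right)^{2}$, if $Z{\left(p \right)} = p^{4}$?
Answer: $40804$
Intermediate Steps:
$G{\left(L \right)} = 7 - L$
$D = 7$ ($D = -5 + 1 \left(7 - -5\right) = -5 + 1 \left(7 + 5\right) = -5 + 1 \cdot 12 = -5 + 12 = 7$)
$b{\left(w,x \right)} = 17 x$ ($b{\left(w,x \right)} = 2^{4} x + x = 16 x + x = 17 x$)
$\left(270 + b{\left(10,J{\left(0,D \right)} \right)}\right)^{2} = \left(270 + 17 \left(-4 - 0\right)\right)^{2} = \left(270 + 17 \left(-4 + 0\right)\right)^{2} = \left(270 + 17 \left(-4\right)\right)^{2} = \left(270 - 68\right)^{2} = 202^{2} = 40804$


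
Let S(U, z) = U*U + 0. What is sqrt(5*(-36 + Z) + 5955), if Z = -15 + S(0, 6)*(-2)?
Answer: 10*sqrt(57) ≈ 75.498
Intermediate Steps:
S(U, z) = U**2 (S(U, z) = U**2 + 0 = U**2)
Z = -15 (Z = -15 + 0**2*(-2) = -15 + 0*(-2) = -15 + 0 = -15)
sqrt(5*(-36 + Z) + 5955) = sqrt(5*(-36 - 15) + 5955) = sqrt(5*(-51) + 5955) = sqrt(-255 + 5955) = sqrt(5700) = 10*sqrt(57)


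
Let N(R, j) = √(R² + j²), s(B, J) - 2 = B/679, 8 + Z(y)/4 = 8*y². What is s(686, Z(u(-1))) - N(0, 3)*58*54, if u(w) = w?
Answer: -911120/97 ≈ -9393.0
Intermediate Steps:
Z(y) = -32 + 32*y² (Z(y) = -32 + 4*(8*y²) = -32 + 32*y²)
s(B, J) = 2 + B/679
s(686, Z(u(-1))) - N(0, 3)*58*54 = (2 + (1/679)*686) - √(0² + 3²)*58*54 = (2 + 98/97) - √(0 + 9)*58*54 = 292/97 - √9*58*54 = 292/97 - 3*58*54 = 292/97 - 174*54 = 292/97 - 1*9396 = 292/97 - 9396 = -911120/97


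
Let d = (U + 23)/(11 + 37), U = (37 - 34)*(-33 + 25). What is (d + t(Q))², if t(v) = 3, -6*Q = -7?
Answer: 20449/2304 ≈ 8.8754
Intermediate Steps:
Q = 7/6 (Q = -⅙*(-7) = 7/6 ≈ 1.1667)
U = -24 (U = 3*(-8) = -24)
d = -1/48 (d = (-24 + 23)/(11 + 37) = -1/48 ≈ -0.020833)
(d + t(Q))² = (-1/48 + 3)² = (143/48)² = 20449/2304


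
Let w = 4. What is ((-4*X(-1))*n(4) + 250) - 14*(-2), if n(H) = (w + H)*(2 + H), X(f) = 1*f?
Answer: 470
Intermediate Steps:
X(f) = f
n(H) = (2 + H)*(4 + H) (n(H) = (4 + H)*(2 + H) = (2 + H)*(4 + H))
((-4*X(-1))*n(4) + 250) - 14*(-2) = ((-4*(-1))*(8 + 4² + 6*4) + 250) - 14*(-2) = (4*(8 + 16 + 24) + 250) + 28 = (4*48 + 250) + 28 = (192 + 250) + 28 = 442 + 28 = 470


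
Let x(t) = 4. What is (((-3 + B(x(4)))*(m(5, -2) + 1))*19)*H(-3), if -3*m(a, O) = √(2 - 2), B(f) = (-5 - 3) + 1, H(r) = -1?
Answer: 190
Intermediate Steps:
B(f) = -7 (B(f) = -8 + 1 = -7)
m(a, O) = 0 (m(a, O) = -√(2 - 2)/3 = -√0/3 = -⅓*0 = 0)
(((-3 + B(x(4)))*(m(5, -2) + 1))*19)*H(-3) = (((-3 - 7)*(0 + 1))*19)*(-1) = (-10*1*19)*(-1) = -10*19*(-1) = -190*(-1) = 190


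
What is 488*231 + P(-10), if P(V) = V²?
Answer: 112828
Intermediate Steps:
488*231 + P(-10) = 488*231 + (-10)² = 112728 + 100 = 112828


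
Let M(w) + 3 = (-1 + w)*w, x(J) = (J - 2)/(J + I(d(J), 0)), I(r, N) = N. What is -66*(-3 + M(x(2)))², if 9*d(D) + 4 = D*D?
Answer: -2376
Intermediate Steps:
d(D) = -4/9 + D²/9 (d(D) = -4/9 + (D*D)/9 = -4/9 + D²/9)
x(J) = (-2 + J)/J (x(J) = (J - 2)/(J + 0) = (-2 + J)/J)
M(w) = -3 + w*(-1 + w) (M(w) = -3 + (-1 + w)*w = -3 + w*(-1 + w))
-66*(-3 + M(x(2)))² = -66*(-3 + (-3 + ((-2 + 2)/2)² - (-2 + 2)/2))² = -66*(-3 + (-3 + ((½)*0)² - 0/2))² = -66*(-3 + (-3 + 0² - 1*0))² = -66*(-3 + (-3 + 0 + 0))² = -66*(-3 - 3)² = -66*(-6)² = -66*36 = -2376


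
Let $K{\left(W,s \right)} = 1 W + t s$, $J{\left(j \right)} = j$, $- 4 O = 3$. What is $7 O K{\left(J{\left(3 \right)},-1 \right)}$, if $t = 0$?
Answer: $- \frac{63}{4} \approx -15.75$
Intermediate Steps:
$O = - \frac{3}{4}$ ($O = \left(- \frac{1}{4}\right) 3 = - \frac{3}{4} \approx -0.75$)
$K{\left(W,s \right)} = W$ ($K{\left(W,s \right)} = 1 W + 0 s = W + 0 = W$)
$7 O K{\left(J{\left(3 \right)},-1 \right)} = 7 \left(- \frac{3}{4}\right) 3 = \left(- \frac{21}{4}\right) 3 = - \frac{63}{4}$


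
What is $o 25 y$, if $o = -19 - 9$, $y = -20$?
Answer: $14000$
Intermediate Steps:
$o = -28$ ($o = -19 - 9 = -28$)
$o 25 y = \left(-28\right) 25 \left(-20\right) = \left(-700\right) \left(-20\right) = 14000$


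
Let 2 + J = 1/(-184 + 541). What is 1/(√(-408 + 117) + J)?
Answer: -254541/37596028 - 127449*I*√291/37596028 ≈ -0.0067704 - 0.057828*I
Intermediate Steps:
J = -713/357 (J = -2 + 1/(-184 + 541) = -2 + 1/357 = -713/357 ≈ -1.9972)
1/(√(-408 + 117) + J) = 1/(√(-408 + 117) - 713/357) = 1/(√(-291) - 713/357) = 1/(I*√291 - 713/357) = 1/(-713/357 + I*√291)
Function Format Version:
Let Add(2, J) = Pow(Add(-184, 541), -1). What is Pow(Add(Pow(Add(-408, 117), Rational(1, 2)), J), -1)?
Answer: Add(Rational(-254541, 37596028), Mul(Rational(-127449, 37596028), I, Pow(291, Rational(1, 2)))) ≈ Add(-0.0067704, Mul(-0.057828, I))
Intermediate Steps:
J = Rational(-713, 357) (J = Add(-2, Pow(Add(-184, 541), -1)) = Add(-2, Pow(357, -1)) = Add(-2, Rational(1, 357)) = Rational(-713, 357) ≈ -1.9972)
Pow(Add(Pow(Add(-408, 117), Rational(1, 2)), J), -1) = Pow(Add(Pow(Add(-408, 117), Rational(1, 2)), Rational(-713, 357)), -1) = Pow(Add(Pow(-291, Rational(1, 2)), Rational(-713, 357)), -1) = Pow(Add(Mul(I, Pow(291, Rational(1, 2))), Rational(-713, 357)), -1) = Pow(Add(Rational(-713, 357), Mul(I, Pow(291, Rational(1, 2)))), -1)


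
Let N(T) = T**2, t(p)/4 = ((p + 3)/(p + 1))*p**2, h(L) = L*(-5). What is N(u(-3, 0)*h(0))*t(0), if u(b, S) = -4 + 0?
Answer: 0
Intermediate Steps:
h(L) = -5*L
u(b, S) = -4
t(p) = 4*p**2*(3 + p)/(1 + p) (t(p) = 4*(((p + 3)/(p + 1))*p**2) = 4*(((3 + p)/(1 + p))*p**2) = 4*(p**2*(3 + p)/(1 + p)) = 4*p**2*(3 + p)/(1 + p))
N(u(-3, 0)*h(0))*t(0) = (-(-20)*0)**2*(4*0**2*(3 + 0)/(1 + 0)) = (-4*0)**2*(4*0*3/1) = 0**2*(4*0*1*3) = 0*0 = 0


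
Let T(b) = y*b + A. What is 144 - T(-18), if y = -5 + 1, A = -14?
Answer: 86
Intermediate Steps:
y = -4
T(b) = -14 - 4*b (T(b) = -4*b - 14 = -14 - 4*b)
144 - T(-18) = 144 - (-14 - 4*(-18)) = 144 - (-14 + 72) = 144 - 1*58 = 144 - 58 = 86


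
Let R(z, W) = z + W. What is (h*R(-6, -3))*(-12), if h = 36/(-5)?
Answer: -3888/5 ≈ -777.60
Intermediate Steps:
R(z, W) = W + z
h = -36/5 (h = 36*(-⅕) = -36/5 ≈ -7.2000)
(h*R(-6, -3))*(-12) = -36*(-3 - 6)/5*(-12) = -36/5*(-9)*(-12) = (324/5)*(-12) = -3888/5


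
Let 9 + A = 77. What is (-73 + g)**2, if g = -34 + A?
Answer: 1521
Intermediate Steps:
A = 68 (A = -9 + 77 = 68)
g = 34 (g = -34 + 68 = 34)
(-73 + g)**2 = (-73 + 34)**2 = (-39)**2 = 1521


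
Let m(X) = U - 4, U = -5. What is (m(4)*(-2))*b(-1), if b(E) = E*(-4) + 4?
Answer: 144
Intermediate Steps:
b(E) = 4 - 4*E (b(E) = -4*E + 4 = 4 - 4*E)
m(X) = -9 (m(X) = -5 - 4 = -9)
(m(4)*(-2))*b(-1) = (-9*(-2))*(4 - 4*(-1)) = 18*(4 + 4) = 18*8 = 144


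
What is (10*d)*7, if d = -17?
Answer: -1190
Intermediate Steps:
(10*d)*7 = (10*(-17))*7 = -170*7 = -1190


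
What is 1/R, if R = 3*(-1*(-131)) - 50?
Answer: 1/343 ≈ 0.0029155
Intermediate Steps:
R = 343 (R = 3*131 - 50 = 393 - 50 = 343)
1/R = 1/343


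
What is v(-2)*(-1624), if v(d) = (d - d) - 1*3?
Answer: 4872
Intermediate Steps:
v(d) = -3 (v(d) = 0 - 3 = -3)
v(-2)*(-1624) = -3*(-1624) = 4872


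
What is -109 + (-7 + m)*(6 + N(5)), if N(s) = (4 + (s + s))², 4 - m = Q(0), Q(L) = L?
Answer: -715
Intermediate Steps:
m = 4 (m = 4 - 1*0 = 4 + 0 = 4)
N(s) = (4 + 2*s)²
-109 + (-7 + m)*(6 + N(5)) = -109 + (-7 + 4)*(6 + 4*(2 + 5)²) = -109 - 3*(6 + 4*7²) = -109 - 3*(6 + 4*49) = -109 - 3*(6 + 196) = -109 - 3*202 = -109 - 606 = -715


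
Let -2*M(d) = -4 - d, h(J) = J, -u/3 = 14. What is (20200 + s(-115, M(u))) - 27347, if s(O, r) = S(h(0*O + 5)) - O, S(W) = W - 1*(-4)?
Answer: -7023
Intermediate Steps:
u = -42 (u = -3*14 = -42)
S(W) = 4 + W (S(W) = W + 4 = 4 + W)
M(d) = 2 + d/2 (M(d) = -(-4 - d)/2 = 2 + d/2)
s(O, r) = 9 - O (s(O, r) = (4 + (0*O + 5)) - O = (4 + (0 + 5)) - O = (4 + 5) - O = 9 - O)
(20200 + s(-115, M(u))) - 27347 = (20200 + (9 - 1*(-115))) - 27347 = (20200 + (9 + 115)) - 27347 = (20200 + 124) - 27347 = 20324 - 27347 = -7023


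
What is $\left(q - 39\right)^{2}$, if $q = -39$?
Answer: $6084$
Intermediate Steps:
$\left(q - 39\right)^{2} = \left(-39 - 39\right)^{2} = \left(-78\right)^{2} = 6084$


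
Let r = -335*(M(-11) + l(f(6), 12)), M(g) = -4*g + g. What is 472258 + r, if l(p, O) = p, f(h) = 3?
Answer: 460198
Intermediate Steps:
M(g) = -3*g
r = -12060 (r = -335*(-3*(-11) + 3) = -335*(33 + 3) = -335*36 = -12060)
472258 + r = 472258 - 12060 = 460198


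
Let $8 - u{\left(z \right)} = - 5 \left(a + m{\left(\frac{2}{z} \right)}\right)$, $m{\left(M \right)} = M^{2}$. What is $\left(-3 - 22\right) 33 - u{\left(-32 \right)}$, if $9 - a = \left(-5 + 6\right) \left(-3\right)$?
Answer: $- \frac{228613}{256} \approx -893.02$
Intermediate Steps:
$a = 12$ ($a = 9 - \left(-5 + 6\right) \left(-3\right) = 9 - 1 \left(-3\right) = 9 - -3 = 9 + 3 = 12$)
$u{\left(z \right)} = 68 + \frac{20}{z^{2}}$ ($u{\left(z \right)} = 8 - - 5 \left(12 + \left(\frac{2}{z}\right)^{2}\right) = 8 - - 5 \left(12 + \frac{4}{z^{2}}\right) = 8 - \left(-60 - \frac{20}{z^{2}}\right) = 8 + \left(60 + \frac{20}{z^{2}}\right) = 68 + \frac{20}{z^{2}}$)
$\left(-3 - 22\right) 33 - u{\left(-32 \right)} = \left(-3 - 22\right) 33 - \left(68 + \frac{20}{1024}\right) = \left(-25\right) 33 - \left(68 + 20 \cdot \frac{1}{1024}\right) = -825 - \left(68 + \frac{5}{256}\right) = -825 - \frac{17413}{256} = - \frac{228613}{256}$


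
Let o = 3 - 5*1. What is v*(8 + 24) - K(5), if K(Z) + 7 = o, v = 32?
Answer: 1033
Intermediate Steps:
o = -2 (o = 3 - 5 = -2)
K(Z) = -9 (K(Z) = -7 - 2 = -9)
v*(8 + 24) - K(5) = 32*(8 + 24) - 1*(-9) = 32*32 + 9 = 1024 + 9 = 1033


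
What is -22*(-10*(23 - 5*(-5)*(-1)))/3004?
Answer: -110/751 ≈ -0.14647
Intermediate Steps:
-22*(-10*(23 - 5*(-5)*(-1)))/3004 = -22*(-10*(23 + 25*(-1)))/3004 = -22*(-10*(23 - 25))/3004 = -22*(-10*(-2))/3004 = -440/3004 = -22*5/751 = -110/751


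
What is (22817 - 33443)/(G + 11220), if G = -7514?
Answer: -5313/1853 ≈ -2.8672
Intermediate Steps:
(22817 - 33443)/(G + 11220) = (22817 - 33443)/(-7514 + 11220) = -10626/3706 = -10626*1/3706 = -5313/1853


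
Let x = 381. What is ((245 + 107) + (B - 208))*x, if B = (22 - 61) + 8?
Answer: 43053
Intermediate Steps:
B = -31 (B = -39 + 8 = -31)
((245 + 107) + (B - 208))*x = ((245 + 107) + (-31 - 208))*381 = (352 - 239)*381 = 113*381 = 43053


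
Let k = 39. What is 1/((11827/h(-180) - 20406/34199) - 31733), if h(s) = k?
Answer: -1333761/41920562074 ≈ -3.1816e-5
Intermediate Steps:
h(s) = 39
1/((11827/h(-180) - 20406/34199) - 31733) = 1/((11827/39 - 20406/34199) - 31733) = 1/(403675739/1333761 - 31733) = 1/(-41920562074/1333761) = -1333761/41920562074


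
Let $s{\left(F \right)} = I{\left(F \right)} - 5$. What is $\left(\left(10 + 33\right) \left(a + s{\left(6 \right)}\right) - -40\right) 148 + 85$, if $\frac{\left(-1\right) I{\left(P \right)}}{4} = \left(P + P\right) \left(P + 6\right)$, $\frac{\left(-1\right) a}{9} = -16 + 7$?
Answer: $-3175995$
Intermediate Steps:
$a = 81$ ($a = - 9 \left(-16 + 7\right) = \left(-9\right) \left(-9\right) = 81$)
$I{\left(P \right)} = - 8 P \left(6 + P\right)$ ($I{\left(P \right)} = - 4 \left(P + P\right) \left(P + 6\right) = - 4 \cdot 2 P \left(6 + P\right) = - 8 P \left(6 + P\right)$)
$s{\left(F \right)} = -5 - 8 F \left(6 + F\right)$ ($s{\left(F \right)} = - 8 F \left(6 + F\right) - 5 = -5 - 8 F \left(6 + F\right)$)
$\left(\left(10 + 33\right) \left(a + s{\left(6 \right)}\right) - -40\right) 148 + 85 = \left(\left(10 + 33\right) \left(81 - \left(5 + 48 \left(6 + 6\right)\right)\right) - -40\right) 148 + 85 = \left(43 \left(81 - \left(5 + 48 \cdot 12\right)\right) + 40\right) 148 + 85 = \left(43 \left(81 - 581\right) + 40\right) 148 + 85 = \left(43 \left(-500\right) + 40\right) 148 + 85 = \left(-21500 + 40\right) 148 + 85 = \left(-21460\right) 148 + 85 = -3176080 + 85 = -3175995$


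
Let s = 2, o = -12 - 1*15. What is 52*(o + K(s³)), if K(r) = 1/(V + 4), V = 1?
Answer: -6968/5 ≈ -1393.6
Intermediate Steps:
o = -27 (o = -12 - 15 = -27)
K(r) = ⅕ (K(r) = 1/(1 + 4) = 1/5 = ⅕)
52*(o + K(s³)) = 52*(-27 + ⅕) = 52*(-134/5) = -6968/5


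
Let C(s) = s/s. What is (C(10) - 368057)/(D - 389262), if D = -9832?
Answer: 184028/199547 ≈ 0.92223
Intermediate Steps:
C(s) = 1
(C(10) - 368057)/(D - 389262) = (1 - 368057)/(-9832 - 389262) = -368056/(-399094) = -368056*(-1/399094) = 184028/199547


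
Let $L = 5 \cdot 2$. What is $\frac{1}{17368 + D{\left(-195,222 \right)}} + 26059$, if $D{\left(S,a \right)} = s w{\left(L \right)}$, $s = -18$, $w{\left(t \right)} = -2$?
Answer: $\frac{453530837}{17404} \approx 26059.0$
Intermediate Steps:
$L = 10$
$D{\left(S,a \right)} = 36$ ($D{\left(S,a \right)} = \left(-18\right) \left(-2\right) = 36$)
$\frac{1}{17368 + D{\left(-195,222 \right)}} + 26059 = \frac{1}{17368 + 36} + 26059 = \frac{1}{17404} + 26059 = \frac{453530837}{17404}$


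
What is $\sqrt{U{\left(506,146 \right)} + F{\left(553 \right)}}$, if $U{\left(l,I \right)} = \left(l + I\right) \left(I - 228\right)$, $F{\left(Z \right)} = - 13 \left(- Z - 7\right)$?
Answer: $2 i \sqrt{11546} \approx 214.9 i$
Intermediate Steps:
$F{\left(Z \right)} = 91 + 13 Z$ ($F{\left(Z \right)} = - 13 \left(-7 - Z\right) = 91 + 13 Z$)
$U{\left(l,I \right)} = \left(-228 + I\right) \left(I + l\right)$ ($U{\left(l,I \right)} = \left(I + l\right) \left(-228 + I\right) = \left(-228 + I\right) \left(I + l\right)$)
$\sqrt{U{\left(506,146 \right)} + F{\left(553 \right)}} = \sqrt{\left(146^{2} - 33288 - 115368 + 146 \cdot 506\right) + \left(91 + 13 \cdot 553\right)} = \sqrt{\left(21316 - 33288 - 115368 + 73876\right) + \left(91 + 7189\right)} = \sqrt{-53464 + 7280} = \sqrt{-46184} = 2 i \sqrt{11546}$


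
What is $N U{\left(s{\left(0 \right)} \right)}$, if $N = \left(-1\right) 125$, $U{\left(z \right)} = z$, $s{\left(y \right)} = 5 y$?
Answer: $0$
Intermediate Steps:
$N = -125$
$N U{\left(s{\left(0 \right)} \right)} = - 125 \cdot 5 \cdot 0 = \left(-125\right) 0 = 0$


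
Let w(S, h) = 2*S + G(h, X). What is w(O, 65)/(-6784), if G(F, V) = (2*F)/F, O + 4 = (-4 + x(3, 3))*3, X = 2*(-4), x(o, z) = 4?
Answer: 3/3392 ≈ 0.00088443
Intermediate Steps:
X = -8
O = -4 (O = -4 + (-4 + 4)*3 = -4 + 0*3 = -4 + 0 = -4)
G(F, V) = 2
w(S, h) = 2 + 2*S (w(S, h) = 2*S + 2 = 2 + 2*S)
w(O, 65)/(-6784) = (2 + 2*(-4))/(-6784) = (2 - 8)*(-1/6784) = -6*(-1/6784) = 3/3392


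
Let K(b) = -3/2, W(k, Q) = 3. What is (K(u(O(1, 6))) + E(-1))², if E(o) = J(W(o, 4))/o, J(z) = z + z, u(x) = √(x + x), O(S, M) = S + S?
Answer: 225/4 ≈ 56.250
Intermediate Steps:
O(S, M) = 2*S
u(x) = √2*√x (u(x) = √(2*x) = √2*√x)
J(z) = 2*z
K(b) = -3/2 (K(b) = -3*½ = -3/2)
E(o) = 6/o (E(o) = (2*3)/o = 6/o)
(K(u(O(1, 6))) + E(-1))² = (-3/2 + 6/(-1))² = (-3/2 + 6*(-1))² = (-3/2 - 6)² = (-15/2)² = 225/4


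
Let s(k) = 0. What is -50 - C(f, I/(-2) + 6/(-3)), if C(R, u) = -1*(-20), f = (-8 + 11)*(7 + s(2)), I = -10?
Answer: -70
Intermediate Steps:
f = 21 (f = (-8 + 11)*(7 + 0) = 3*7 = 21)
C(R, u) = 20
-50 - C(f, I/(-2) + 6/(-3)) = -50 - 1*20 = -50 - 20 = -70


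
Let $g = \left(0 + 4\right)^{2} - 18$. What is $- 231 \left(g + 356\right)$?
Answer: $-81774$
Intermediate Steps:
$g = -2$ ($g = 4^{2} - 18 = 16 - 18 = -2$)
$- 231 \left(g + 356\right) = - 231 \left(-2 + 356\right) = \left(-231\right) 354 = -81774$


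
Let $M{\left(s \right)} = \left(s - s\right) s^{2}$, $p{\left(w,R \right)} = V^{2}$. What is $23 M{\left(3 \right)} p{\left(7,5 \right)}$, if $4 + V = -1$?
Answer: $0$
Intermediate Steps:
$V = -5$ ($V = -4 - 1 = -5$)
$p{\left(w,R \right)} = 25$ ($p{\left(w,R \right)} = \left(-5\right)^{2} = 25$)
$M{\left(s \right)} = 0$ ($M{\left(s \right)} = 0 s^{2} = 0$)
$23 M{\left(3 \right)} p{\left(7,5 \right)} = 23 \cdot 0 \cdot 25 = 0 \cdot 25 = 0$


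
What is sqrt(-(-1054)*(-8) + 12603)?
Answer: sqrt(4171) ≈ 64.583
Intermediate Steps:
sqrt(-(-1054)*(-8) + 12603) = sqrt(-1*8432 + 12603) = sqrt(-8432 + 12603) = sqrt(4171)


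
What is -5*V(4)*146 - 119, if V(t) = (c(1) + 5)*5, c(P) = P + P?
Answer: -25669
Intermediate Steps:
c(P) = 2*P
V(t) = 35 (V(t) = (2*1 + 5)*5 = (2 + 5)*5 = 7*5 = 35)
-5*V(4)*146 - 119 = -5*35*146 - 119 = -175*146 - 119 = -25550 - 119 = -25669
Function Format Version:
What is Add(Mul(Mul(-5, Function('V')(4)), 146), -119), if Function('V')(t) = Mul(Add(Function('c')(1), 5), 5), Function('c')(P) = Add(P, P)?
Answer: -25669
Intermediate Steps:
Function('c')(P) = Mul(2, P)
Function('V')(t) = 35 (Function('V')(t) = Mul(Add(Mul(2, 1), 5), 5) = Mul(Add(2, 5), 5) = Mul(7, 5) = 35)
Add(Mul(Mul(-5, Function('V')(4)), 146), -119) = Add(Mul(Mul(-5, 35), 146), -119) = Add(Mul(-175, 146), -119) = Add(-25550, -119) = -25669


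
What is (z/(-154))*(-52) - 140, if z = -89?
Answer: -13094/77 ≈ -170.05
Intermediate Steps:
(z/(-154))*(-52) - 140 = -89/(-154)*(-52) - 140 = -89*(-1/154)*(-52) - 140 = (89/154)*(-52) - 140 = -2314/77 - 140 = -13094/77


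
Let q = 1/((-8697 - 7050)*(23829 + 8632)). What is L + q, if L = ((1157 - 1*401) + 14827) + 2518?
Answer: 9252568106066/511163367 ≈ 18101.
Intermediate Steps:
q = -1/511163367 (q = 1/(-15747*32461) = 1/(-511163367) = -1/511163367 ≈ -1.9563e-9)
L = 18101 (L = ((1157 - 401) + 14827) + 2518 = (756 + 14827) + 2518 = 15583 + 2518 = 18101)
L + q = 18101 - 1/511163367 = 9252568106066/511163367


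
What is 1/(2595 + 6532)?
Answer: 1/9127 ≈ 0.00010956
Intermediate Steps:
1/(2595 + 6532) = 1/9127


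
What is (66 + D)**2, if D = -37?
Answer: 841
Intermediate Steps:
(66 + D)**2 = (66 - 37)**2 = 29**2 = 841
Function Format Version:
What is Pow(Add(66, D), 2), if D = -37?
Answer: 841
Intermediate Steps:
Pow(Add(66, D), 2) = Pow(Add(66, -37), 2) = Pow(29, 2) = 841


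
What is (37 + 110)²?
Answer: 21609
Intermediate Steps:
(37 + 110)² = 147² = 21609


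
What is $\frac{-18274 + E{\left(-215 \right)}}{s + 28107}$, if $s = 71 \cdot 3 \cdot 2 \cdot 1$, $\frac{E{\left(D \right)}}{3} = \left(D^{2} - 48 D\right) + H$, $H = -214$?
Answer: $\frac{150719}{28533} \approx 5.2823$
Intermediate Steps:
$E{\left(D \right)} = -642 - 144 D + 3 D^{2}$ ($E{\left(D \right)} = 3 \left(\left(D^{2} - 48 D\right) - 214\right) = 3 \left(-214 + D^{2} - 48 D\right) = -642 - 144 D + 3 D^{2}$)
$s = 426$ ($s = 71 \cdot 6 \cdot 1 = 71 \cdot 6 = 426$)
$\frac{-18274 + E{\left(-215 \right)}}{s + 28107} = \frac{-18274 - \left(-30318 - 138675\right)}{426 + 28107} = \frac{-18274 + \left(-642 + 30960 + 3 \cdot 46225\right)}{28533} = \left(-18274 + \left(-642 + 30960 + 138675\right)\right) \frac{1}{28533} = \left(-18274 + 168993\right) \frac{1}{28533} = 150719 \cdot \frac{1}{28533} = \frac{150719}{28533}$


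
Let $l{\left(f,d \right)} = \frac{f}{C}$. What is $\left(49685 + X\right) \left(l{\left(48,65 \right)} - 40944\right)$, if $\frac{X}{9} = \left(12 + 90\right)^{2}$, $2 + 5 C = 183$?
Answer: $- \frac{1062098042304}{181} \approx -5.8679 \cdot 10^{9}$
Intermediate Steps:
$C = \frac{181}{5}$ ($C = - \frac{2}{5} + \frac{1}{5} \cdot 183 = - \frac{2}{5} + \frac{183}{5} = \frac{181}{5} \approx 36.2$)
$l{\left(f,d \right)} = \frac{5 f}{181}$ ($l{\left(f,d \right)} = \frac{f}{\frac{181}{5}} = f \frac{5}{181} = \frac{5 f}{181}$)
$X = 93636$ ($X = 9 \left(12 + 90\right)^{2} = 9 \cdot 102^{2} = 9 \cdot 10404 = 93636$)
$\left(49685 + X\right) \left(l{\left(48,65 \right)} - 40944\right) = \left(49685 + 93636\right) \left(\frac{5}{181} \cdot 48 - 40944\right) = 143321 \left(\frac{240}{181} - 40944\right) = 143321 \left(- \frac{7410624}{181}\right) = - \frac{1062098042304}{181}$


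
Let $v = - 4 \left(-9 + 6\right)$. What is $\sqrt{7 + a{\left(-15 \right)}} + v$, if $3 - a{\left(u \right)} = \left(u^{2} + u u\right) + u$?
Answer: $12 + 5 i \sqrt{17} \approx 12.0 + 20.616 i$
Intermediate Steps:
$a{\left(u \right)} = 3 - u - 2 u^{2}$ ($a{\left(u \right)} = 3 - \left(\left(u^{2} + u u\right) + u\right) = 3 - \left(\left(u^{2} + u^{2}\right) + u\right) = 3 - \left(2 u^{2} + u\right) = 3 - \left(u + 2 u^{2}\right) = 3 - u - 2 u^{2}$)
$v = 12$ ($v = \left(-4\right) \left(-3\right) = 12$)
$\sqrt{7 + a{\left(-15 \right)}} + v = \sqrt{7 - \left(-18 + 450\right)} + 12 = \sqrt{7 + \left(3 + 15 - 450\right)} + 12 = \sqrt{7 - 432} + 12 = \sqrt{-425} + 12 = 5 i \sqrt{17} + 12 = 12 + 5 i \sqrt{17}$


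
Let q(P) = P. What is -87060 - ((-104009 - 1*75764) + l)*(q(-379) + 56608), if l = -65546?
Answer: 13793954991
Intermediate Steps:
-87060 - ((-104009 - 1*75764) + l)*(q(-379) + 56608) = -87060 - ((-104009 - 1*75764) - 65546)*(-379 + 56608) = -87060 - ((-104009 - 75764) - 65546)*56229 = -87060 - (-179773 - 65546)*56229 = -87060 - (-245319)*56229 = -87060 - 1*(-13794042051) = -87060 + 13794042051 = 13793954991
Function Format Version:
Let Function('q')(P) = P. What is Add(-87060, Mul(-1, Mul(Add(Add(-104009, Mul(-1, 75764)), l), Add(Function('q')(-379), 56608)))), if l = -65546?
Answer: 13793954991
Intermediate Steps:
Add(-87060, Mul(-1, Mul(Add(Add(-104009, Mul(-1, 75764)), l), Add(Function('q')(-379), 56608)))) = Add(-87060, Mul(-1, Mul(Add(Add(-104009, Mul(-1, 75764)), -65546), Add(-379, 56608)))) = Add(-87060, Mul(-1, Mul(Add(Add(-104009, -75764), -65546), 56229))) = Add(-87060, Mul(-1, Mul(Add(-179773, -65546), 56229))) = Add(-87060, Mul(-1, Mul(-245319, 56229))) = Add(-87060, Mul(-1, -13794042051)) = Add(-87060, 13794042051) = 13793954991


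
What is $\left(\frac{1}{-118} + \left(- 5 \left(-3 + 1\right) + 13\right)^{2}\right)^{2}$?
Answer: $\frac{3896381241}{13924} \approx 2.7983 \cdot 10^{5}$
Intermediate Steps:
$\left(\frac{1}{-118} + \left(- 5 \left(-3 + 1\right) + 13\right)^{2}\right)^{2} = \left(- \frac{1}{118} + \left(\left(-5\right) \left(-2\right) + 13\right)^{2}\right)^{2} = \left(- \frac{1}{118} + \left(10 + 13\right)^{2}\right)^{2} = \left(- \frac{1}{118} + 23^{2}\right)^{2} = \left(- \frac{1}{118} + 529\right)^{2} = \left(\frac{62421}{118}\right)^{2} = \frac{3896381241}{13924}$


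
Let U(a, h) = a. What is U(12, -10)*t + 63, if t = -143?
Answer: -1653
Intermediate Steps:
U(12, -10)*t + 63 = 12*(-143) + 63 = -1716 + 63 = -1653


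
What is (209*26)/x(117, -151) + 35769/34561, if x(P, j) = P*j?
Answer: 34163573/46968399 ≈ 0.72737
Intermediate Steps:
(209*26)/x(117, -151) + 35769/34561 = (209*26)/((117*(-151))) + 35769/34561 = 5434/(-17667) + 35769*(1/34561) = 5434*(-1/17667) + 35769/34561 = -418/1359 + 35769/34561 = 34163573/46968399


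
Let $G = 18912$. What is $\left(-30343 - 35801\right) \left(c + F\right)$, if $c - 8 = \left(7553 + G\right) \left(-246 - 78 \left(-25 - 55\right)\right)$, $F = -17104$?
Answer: $-10491371956416$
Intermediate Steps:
$c = 158631218$ ($c = 8 + \left(7553 + 18912\right) \left(-246 - 78 \left(-25 - 55\right)\right) = 8 + 26465 \left(-246 - -6240\right) = 8 + 26465 \left(-246 + 6240\right) = 8 + 26465 \cdot 5994 = 8 + 158631210 = 158631218$)
$\left(-30343 - 35801\right) \left(c + F\right) = \left(-30343 - 35801\right) \left(158631218 - 17104\right) = \left(-66144\right) 158614114 = -10491371956416$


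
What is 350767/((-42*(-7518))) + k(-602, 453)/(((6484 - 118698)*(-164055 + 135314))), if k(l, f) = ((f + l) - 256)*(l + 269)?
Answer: 565658084843599/509179059297972 ≈ 1.1109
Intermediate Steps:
k(l, f) = (269 + l)*(-256 + f + l) (k(l, f) = (-256 + f + l)*(269 + l) = (269 + l)*(-256 + f + l))
350767/((-42*(-7518))) + k(-602, 453)/(((6484 - 118698)*(-164055 + 135314))) = 350767/((-42*(-7518))) + (-68864 + (-602)² + 13*(-602) + 269*453 + 453*(-602))/(((6484 - 118698)*(-164055 + 135314))) = 350767/315756 + (-68864 + 362404 - 7826 + 121857 - 272706)/((-112214*(-28741))) = 350767*(1/315756) + 134865/3225142574 = 350767/315756 + 134865*(1/3225142574) = 350767/315756 + 134865/3225142574 = 565658084843599/509179059297972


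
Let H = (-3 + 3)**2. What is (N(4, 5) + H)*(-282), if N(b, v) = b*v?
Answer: -5640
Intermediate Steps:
H = 0 (H = 0**2 = 0)
(N(4, 5) + H)*(-282) = (4*5 + 0)*(-282) = (20 + 0)*(-282) = 20*(-282) = -5640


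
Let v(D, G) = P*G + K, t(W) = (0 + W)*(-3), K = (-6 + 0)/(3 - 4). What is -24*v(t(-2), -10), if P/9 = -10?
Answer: -21744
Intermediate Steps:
K = 6 (K = -6/(-1) = -6*(-1) = 6)
P = -90 (P = 9*(-10) = -90)
t(W) = -3*W (t(W) = W*(-3) = -3*W)
v(D, G) = 6 - 90*G (v(D, G) = -90*G + 6 = 6 - 90*G)
-24*v(t(-2), -10) = -24*(6 - 90*(-10)) = -24*(6 + 900) = -24*906 = -21744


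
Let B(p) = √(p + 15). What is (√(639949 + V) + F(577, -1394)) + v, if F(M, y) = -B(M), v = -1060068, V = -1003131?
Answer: -1060068 - 4*√37 + I*√363182 ≈ -1.0601e+6 + 602.65*I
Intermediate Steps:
B(p) = √(15 + p)
F(M, y) = -√(15 + M)
(√(639949 + V) + F(577, -1394)) + v = (√(639949 - 1003131) - √(15 + 577)) - 1060068 = (√(-363182) - √592) - 1060068 = (I*√363182 - 4*√37) - 1060068 = (-4*√37 + I*√363182) - 1060068 = -1060068 - 4*√37 + I*√363182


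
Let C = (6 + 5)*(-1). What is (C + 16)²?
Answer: 25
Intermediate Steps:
C = -11 (C = 11*(-1) = -11)
(C + 16)² = (-11 + 16)² = 5² = 25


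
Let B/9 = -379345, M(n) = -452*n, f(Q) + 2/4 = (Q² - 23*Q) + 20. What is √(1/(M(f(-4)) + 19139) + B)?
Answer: 2*I*√1264547859516499/38491 ≈ 1847.7*I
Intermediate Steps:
f(Q) = 39/2 + Q² - 23*Q (f(Q) = -½ + ((Q² - 23*Q) + 20) = -½ + (20 + Q² - 23*Q) = 39/2 + Q² - 23*Q)
B = -3414105 (B = 9*(-379345) = -3414105)
√(1/(M(f(-4)) + 19139) + B) = √(1/(-452*(39/2 + (-4)² - 23*(-4)) + 19139) - 3414105) = √(1/(-452*(39/2 + 16 + 92) + 19139) - 3414105) = √(1/(-452*255/2 + 19139) - 3414105) = √(1/(-57630 + 19139) - 3414105) = √(1/(-38491) - 3414105) = √(-1/38491 - 3414105) = √(-131412315556/38491) = 2*I*√1264547859516499/38491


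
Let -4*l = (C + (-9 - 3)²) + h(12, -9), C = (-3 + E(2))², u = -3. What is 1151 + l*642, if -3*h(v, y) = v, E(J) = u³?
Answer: -165769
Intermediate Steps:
E(J) = -27 (E(J) = (-3)³ = -27)
h(v, y) = -v/3
C = 900 (C = (-3 - 27)² = (-30)² = 900)
l = -260 (l = -((900 + (-9 - 3)²) - ⅓*12)/4 = -((900 + (-12)²) - 4)/4 = -((900 + 144) - 4)/4 = -(1044 - 4)/4 = -¼*1040 = -260)
1151 + l*642 = 1151 - 260*642 = 1151 - 166920 = -165769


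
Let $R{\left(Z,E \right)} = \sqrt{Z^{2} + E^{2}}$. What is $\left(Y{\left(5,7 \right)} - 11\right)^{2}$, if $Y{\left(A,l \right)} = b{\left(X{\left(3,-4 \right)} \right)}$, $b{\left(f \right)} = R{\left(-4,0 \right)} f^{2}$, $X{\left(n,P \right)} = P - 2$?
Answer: $17689$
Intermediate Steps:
$X{\left(n,P \right)} = -2 + P$
$R{\left(Z,E \right)} = \sqrt{E^{2} + Z^{2}}$
$b{\left(f \right)} = 4 f^{2}$ ($b{\left(f \right)} = \sqrt{0^{2} + \left(-4\right)^{2}} f^{2} = \sqrt{0 + 16} f^{2} = \sqrt{16} f^{2} = 4 f^{2}$)
$Y{\left(A,l \right)} = 144$ ($Y{\left(A,l \right)} = 4 \left(-2 - 4\right)^{2} = 4 \left(-6\right)^{2} = 4 \cdot 36 = 144$)
$\left(Y{\left(5,7 \right)} - 11\right)^{2} = \left(144 - 11\right)^{2} = 133^{2} = 17689$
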